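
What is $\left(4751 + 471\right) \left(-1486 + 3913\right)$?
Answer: $12673794$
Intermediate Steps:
$\left(4751 + 471\right) \left(-1486 + 3913\right) = 5222 \cdot 2427 = 12673794$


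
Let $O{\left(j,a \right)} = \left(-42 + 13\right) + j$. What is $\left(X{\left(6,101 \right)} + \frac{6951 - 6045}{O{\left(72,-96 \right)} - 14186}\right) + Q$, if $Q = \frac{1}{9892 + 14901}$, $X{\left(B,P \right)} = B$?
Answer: $\frac{2081436079}{350647399} \approx 5.936$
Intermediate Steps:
$O{\left(j,a \right)} = -29 + j$
$Q = \frac{1}{24793} \approx 4.0334 \cdot 10^{-5}$
$\left(X{\left(6,101 \right)} + \frac{6951 - 6045}{O{\left(72,-96 \right)} - 14186}\right) + Q = \left(6 + \frac{6951 - 6045}{\left(-29 + 72\right) - 14186}\right) + \frac{1}{24793} = \left(6 + \frac{906}{43 - 14186}\right) + \frac{1}{24793} = \left(6 + \frac{906}{-14143}\right) + \frac{1}{24793} = \left(6 + 906 \left(- \frac{1}{14143}\right)\right) + \frac{1}{24793} = \left(6 - \frac{906}{14143}\right) + \frac{1}{24793} = \frac{83952}{14143} + \frac{1}{24793} = \frac{2081436079}{350647399}$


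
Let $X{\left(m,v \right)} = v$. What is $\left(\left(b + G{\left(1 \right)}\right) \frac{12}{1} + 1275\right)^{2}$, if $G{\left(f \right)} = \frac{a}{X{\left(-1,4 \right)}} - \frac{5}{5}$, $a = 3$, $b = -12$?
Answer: $1272384$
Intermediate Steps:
$G{\left(f \right)} = - \frac{1}{4}$ ($G{\left(f \right)} = \frac{3}{4} - \frac{5}{5} = 3 \cdot \frac{1}{4} - 1 = \frac{3}{4} - 1 = - \frac{1}{4}$)
$\left(\left(b + G{\left(1 \right)}\right) \frac{12}{1} + 1275\right)^{2} = \left(\left(-12 - \frac{1}{4}\right) \frac{12}{1} + 1275\right)^{2} = \left(- \frac{49 \cdot 12 \cdot 1}{4} + 1275\right)^{2} = \left(\left(- \frac{49}{4}\right) 12 + 1275\right)^{2} = \left(-147 + 1275\right)^{2} = 1128^{2} = 1272384$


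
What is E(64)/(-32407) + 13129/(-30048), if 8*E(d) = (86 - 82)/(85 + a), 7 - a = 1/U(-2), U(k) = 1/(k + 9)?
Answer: -36165092779/82770070560 ≈ -0.43693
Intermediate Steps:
U(k) = 1/(9 + k)
a = 0 (a = 7 - 1/(1/(9 - 2)) = 7 - 1/(1/7) = 7 - 1/⅐ = 7 - 1*7 = 7 - 7 = 0)
E(d) = 1/170 (E(d) = ((86 - 82)/(85 + 0))/8 = (4/85)/8 = (4*(1/85))/8 = (⅛)*(4/85) = 1/170)
E(64)/(-32407) + 13129/(-30048) = (1/170)/(-32407) + 13129/(-30048) = (1/170)*(-1/32407) + 13129*(-1/30048) = -1/5509190 - 13129/30048 = -36165092779/82770070560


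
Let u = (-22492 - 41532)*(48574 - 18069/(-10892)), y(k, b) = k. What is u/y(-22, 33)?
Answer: 4234275874231/29953 ≈ 1.4136e+8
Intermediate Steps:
u = -8468551748462/2723 (u = -64024*(48574 - 18069*(-1/10892)) = -64024*(48574 + 18069/10892) = -64024*529086077/10892 = -8468551748462/2723 ≈ -3.1100e+9)
u/y(-22, 33) = -8468551748462/2723/(-22) = -8468551748462/2723*(-1/22) = 4234275874231/29953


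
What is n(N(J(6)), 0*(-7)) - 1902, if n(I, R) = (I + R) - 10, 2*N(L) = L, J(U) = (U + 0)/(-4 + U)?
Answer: -3821/2 ≈ -1910.5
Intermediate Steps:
J(U) = U/(-4 + U)
N(L) = L/2
n(I, R) = -10 + I + R
n(N(J(6)), 0*(-7)) - 1902 = (-10 + (6/(-4 + 6))/2 + 0*(-7)) - 1902 = (-10 + (6/2)/2 + 0) - 1902 = (-10 + (6*(½))/2 + 0) - 1902 = (-10 + (½)*3 + 0) - 1902 = (-10 + 3/2 + 0) - 1902 = -17/2 - 1902 = -3821/2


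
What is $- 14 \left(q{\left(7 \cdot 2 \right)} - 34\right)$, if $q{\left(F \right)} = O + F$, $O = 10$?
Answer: $140$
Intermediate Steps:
$q{\left(F \right)} = 10 + F$
$- 14 \left(q{\left(7 \cdot 2 \right)} - 34\right) = - 14 \left(\left(10 + 7 \cdot 2\right) - 34\right) = - 14 \left(\left(10 + 14\right) - 34\right) = - 14 \left(24 - 34\right) = \left(-14\right) \left(-10\right) = 140$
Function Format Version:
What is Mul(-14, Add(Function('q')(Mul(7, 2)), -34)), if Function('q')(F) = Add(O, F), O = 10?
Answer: 140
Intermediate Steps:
Function('q')(F) = Add(10, F)
Mul(-14, Add(Function('q')(Mul(7, 2)), -34)) = Mul(-14, Add(Add(10, Mul(7, 2)), -34)) = Mul(-14, Add(Add(10, 14), -34)) = Mul(-14, Add(24, -34)) = Mul(-14, -10) = 140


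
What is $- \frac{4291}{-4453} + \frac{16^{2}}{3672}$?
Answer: $\frac{2112065}{2043927} \approx 1.0333$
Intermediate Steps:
$- \frac{4291}{-4453} + \frac{16^{2}}{3672} = \left(-4291\right) \left(- \frac{1}{4453}\right) + 256 \cdot \frac{1}{3672} = \frac{4291}{4453} + \frac{32}{459} = \frac{2112065}{2043927}$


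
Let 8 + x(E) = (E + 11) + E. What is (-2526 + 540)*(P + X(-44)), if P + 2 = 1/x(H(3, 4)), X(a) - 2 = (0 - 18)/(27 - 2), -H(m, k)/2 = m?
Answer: 123794/75 ≈ 1650.6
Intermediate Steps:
H(m, k) = -2*m
X(a) = 32/25 (X(a) = 2 + (0 - 18)/(27 - 2) = 2 - 18/25 = 32/25)
x(E) = 3 + 2*E (x(E) = -8 + ((E + 11) + E) = -8 + ((11 + E) + E) = -8 + (11 + 2*E) = 3 + 2*E)
P = -19/9 (P = -2 + 1/(3 + 2*(-2*3)) = -2 + 1/(3 + 2*(-6)) = -2 + 1/(3 - 12) = -2 + 1/(-9) = -2 - ⅑ = -19/9 ≈ -2.1111)
(-2526 + 540)*(P + X(-44)) = (-2526 + 540)*(-19/9 + 32/25) = -1986*(-187/225) = 123794/75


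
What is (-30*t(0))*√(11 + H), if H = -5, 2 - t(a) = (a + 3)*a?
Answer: -60*√6 ≈ -146.97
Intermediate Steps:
t(a) = 2 - a*(3 + a) (t(a) = 2 - (a + 3)*a = 2 - (3 + a)*a = 2 - a*(3 + a))
(-30*t(0))*√(11 + H) = (-30*(2 - 1*0² - 3*0))*√(11 - 5) = (-30*(2 - 1*0 + 0))*√6 = (-30*(2 + 0 + 0))*√6 = (-30*2)*√6 = -60*√6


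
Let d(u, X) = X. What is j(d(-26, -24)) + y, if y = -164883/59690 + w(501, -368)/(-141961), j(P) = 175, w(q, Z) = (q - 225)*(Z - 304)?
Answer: 1470552983867/8473652090 ≈ 173.54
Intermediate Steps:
w(q, Z) = (-304 + Z)*(-225 + q) (w(q, Z) = (-225 + q)*(-304 + Z) = (-304 + Z)*(-225 + q))
y = -12336131883/8473652090 (y = -164883/59690 + (68400 - 304*501 - 225*(-368) - 368*501)/(-141961) = -164883*1/59690 + (68400 - 152304 + 82800 - 184368)*(-1/141961) = -164883/59690 - 185472*(-1/141961) = -164883/59690 + 185472/141961 = -12336131883/8473652090 ≈ -1.4558)
j(d(-26, -24)) + y = 175 - 12336131883/8473652090 = 1470552983867/8473652090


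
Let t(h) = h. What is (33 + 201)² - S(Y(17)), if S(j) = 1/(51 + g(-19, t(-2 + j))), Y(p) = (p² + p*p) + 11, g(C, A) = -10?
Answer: 2244995/41 ≈ 54756.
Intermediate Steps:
Y(p) = 11 + 2*p² (Y(p) = (p² + p²) + 11 = 2*p² + 11 = 11 + 2*p²)
S(j) = 1/41 (S(j) = 1/(51 - 10) = 1/41)
(33 + 201)² - S(Y(17)) = (33 + 201)² - 1*1/41 = 234² - 1/41 = 54756 - 1/41 = 2244995/41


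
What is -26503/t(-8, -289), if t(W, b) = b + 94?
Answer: 26503/195 ≈ 135.91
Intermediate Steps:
t(W, b) = 94 + b
-26503/t(-8, -289) = -26503/(94 - 289) = -26503/(-195) = -26503*(-1/195) = 26503/195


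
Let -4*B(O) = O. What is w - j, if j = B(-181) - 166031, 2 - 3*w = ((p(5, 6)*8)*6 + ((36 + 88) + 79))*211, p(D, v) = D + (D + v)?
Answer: 390771/4 ≈ 97693.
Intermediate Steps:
p(D, v) = v + 2*D
B(O) = -O/4
w = -68293 (w = ⅔ - (((6 + 2*5)*8)*6 + ((36 + 88) + 79))*211/3 = ⅔ - (((6 + 10)*8)*6 + (124 + 79))*211/3 = ⅔ - ((16*8)*6 + 203)*211/3 = ⅔ - (128*6 + 203)*211/3 = ⅔ - (768 + 203)*211/3 = ⅔ - 971*211/3 = ⅔ - ⅓*204881 = ⅔ - 204881/3 = -68293)
j = -663943/4 (j = -¼*(-181) - 166031 = 181/4 - 166031 = -663943/4 ≈ -1.6599e+5)
w - j = -68293 - 1*(-663943/4) = -68293 + 663943/4 = 390771/4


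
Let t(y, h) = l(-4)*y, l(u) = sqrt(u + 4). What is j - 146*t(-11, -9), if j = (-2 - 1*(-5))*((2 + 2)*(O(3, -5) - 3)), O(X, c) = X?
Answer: 0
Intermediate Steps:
l(u) = sqrt(4 + u)
t(y, h) = 0 (t(y, h) = sqrt(4 - 4)*y = sqrt(0)*y = 0*y = 0)
j = 0 (j = (-2 - 1*(-5))*((2 + 2)*(3 - 3)) = (-2 + 5)*(4*0) = 3*0 = 0)
j - 146*t(-11, -9) = 0 - 146*0 = 0 + 0 = 0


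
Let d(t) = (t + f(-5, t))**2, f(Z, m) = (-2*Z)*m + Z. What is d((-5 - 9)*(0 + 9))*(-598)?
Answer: -1157058838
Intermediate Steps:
f(Z, m) = Z - 2*Z*m (f(Z, m) = -2*Z*m + Z = Z - 2*Z*m)
d(t) = (-5 + 11*t)**2 (d(t) = (t - 5*(1 - 2*t))**2 = (t + (-5 + 10*t))**2 = (-5 + 11*t)**2)
d((-5 - 9)*(0 + 9))*(-598) = (-5 + 11*((-5 - 9)*(0 + 9)))**2*(-598) = (-5 + 11*(-14*9))**2*(-598) = (-5 + 11*(-126))**2*(-598) = (-5 - 1386)**2*(-598) = (-1391)**2*(-598) = 1934881*(-598) = -1157058838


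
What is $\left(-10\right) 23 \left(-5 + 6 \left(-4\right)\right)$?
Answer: $6670$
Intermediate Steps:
$\left(-10\right) 23 \left(-5 + 6 \left(-4\right)\right) = - 230 \left(-5 - 24\right) = \left(-230\right) \left(-29\right) = 6670$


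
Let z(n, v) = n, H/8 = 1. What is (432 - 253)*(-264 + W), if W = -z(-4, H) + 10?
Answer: -44750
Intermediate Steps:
H = 8 (H = 8*1 = 8)
W = 14 (W = -1*(-4) + 10 = 4 + 10 = 14)
(432 - 253)*(-264 + W) = (432 - 253)*(-264 + 14) = 179*(-250) = -44750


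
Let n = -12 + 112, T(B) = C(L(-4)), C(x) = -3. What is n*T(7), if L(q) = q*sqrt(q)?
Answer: -300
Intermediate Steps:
L(q) = q**(3/2)
T(B) = -3
n = 100
n*T(7) = 100*(-3) = -300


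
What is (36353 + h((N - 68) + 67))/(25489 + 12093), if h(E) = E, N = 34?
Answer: 791/817 ≈ 0.96818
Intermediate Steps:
(36353 + h((N - 68) + 67))/(25489 + 12093) = (36353 + ((34 - 68) + 67))/(25489 + 12093) = (36353 + (-34 + 67))/37582 = (36353 + 33)*(1/37582) = 36386*(1/37582) = 791/817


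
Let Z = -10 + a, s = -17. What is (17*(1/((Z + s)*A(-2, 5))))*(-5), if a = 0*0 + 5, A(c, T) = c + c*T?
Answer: -85/264 ≈ -0.32197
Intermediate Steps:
A(c, T) = c + T*c
a = 5 (a = 0 + 5 = 5)
Z = -5 (Z = -10 + 5 = -5)
(17*(1/((Z + s)*A(-2, 5))))*(-5) = (17*(1/((-5 - 17)*((-2*(1 + 5))))))*(-5) = (17*(1/((-22)*((-2*6)))))*(-5) = (17*(-1/22/(-12)))*(-5) = (17*(-1/22*(-1/12)))*(-5) = (17*(1/264))*(-5) = (17/264)*(-5) = -85/264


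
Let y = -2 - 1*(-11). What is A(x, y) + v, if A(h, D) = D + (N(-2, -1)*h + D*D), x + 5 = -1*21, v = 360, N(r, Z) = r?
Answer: 502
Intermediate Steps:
y = 9 (y = -2 + 11 = 9)
x = -26 (x = -5 - 1*21 = -5 - 21 = -26)
A(h, D) = D + D**2 - 2*h (A(h, D) = D + (-2*h + D*D) = D + (-2*h + D**2) = D + (D**2 - 2*h) = D + D**2 - 2*h)
A(x, y) + v = (9 + 9**2 - 2*(-26)) + 360 = (9 + 81 + 52) + 360 = 142 + 360 = 502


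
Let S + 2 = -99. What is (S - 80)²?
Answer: 32761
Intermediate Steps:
S = -101 (S = -2 - 99 = -101)
(S - 80)² = (-101 - 80)² = (-181)² = 32761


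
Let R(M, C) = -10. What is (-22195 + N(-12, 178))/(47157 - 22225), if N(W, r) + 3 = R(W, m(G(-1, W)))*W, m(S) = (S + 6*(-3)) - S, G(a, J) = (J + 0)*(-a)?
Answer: -11039/12466 ≈ -0.88553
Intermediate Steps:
G(a, J) = -J*a (G(a, J) = J*(-a) = -J*a)
m(S) = -18 (m(S) = (S - 18) - S = (-18 + S) - S = -18)
N(W, r) = -3 - 10*W
(-22195 + N(-12, 178))/(47157 - 22225) = (-22195 + (-3 - 10*(-12)))/(47157 - 22225) = (-22195 + (-3 + 120))/24932 = (-22195 + 117)*(1/24932) = -22078*1/24932 = -11039/12466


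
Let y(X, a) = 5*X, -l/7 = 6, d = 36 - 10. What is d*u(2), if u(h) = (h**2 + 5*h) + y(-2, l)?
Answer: 104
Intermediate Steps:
d = 26
l = -42 (l = -7*6 = -42)
u(h) = -10 + h**2 + 5*h (u(h) = (h**2 + 5*h) + 5*(-2) = (h**2 + 5*h) - 10 = -10 + h**2 + 5*h)
d*u(2) = 26*(-10 + 2**2 + 5*2) = 26*(-10 + 4 + 10) = 26*4 = 104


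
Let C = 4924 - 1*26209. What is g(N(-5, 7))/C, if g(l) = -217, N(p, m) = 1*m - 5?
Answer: 217/21285 ≈ 0.010195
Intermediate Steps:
N(p, m) = -5 + m (N(p, m) = m - 5 = -5 + m)
C = -21285 (C = 4924 - 26209 = -21285)
g(N(-5, 7))/C = -217/(-21285) = -217*(-1/21285) = 217/21285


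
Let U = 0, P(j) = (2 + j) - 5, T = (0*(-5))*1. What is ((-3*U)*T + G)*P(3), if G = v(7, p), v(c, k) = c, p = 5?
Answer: 0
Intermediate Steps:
T = 0 (T = 0*1 = 0)
P(j) = -3 + j
G = 7
((-3*U)*T + G)*P(3) = (-3*0*0 + 7)*(-3 + 3) = (0*0 + 7)*0 = (0 + 7)*0 = 7*0 = 0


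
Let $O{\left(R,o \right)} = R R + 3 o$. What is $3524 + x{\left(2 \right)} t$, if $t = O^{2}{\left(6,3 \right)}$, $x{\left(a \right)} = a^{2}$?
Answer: $11624$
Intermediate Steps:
$O{\left(R,o \right)} = R^{2} + 3 o$
$t = 2025$ ($t = \left(6^{2} + 3 \cdot 3\right)^{2} = \left(36 + 9\right)^{2} = 45^{2} = 2025$)
$3524 + x{\left(2 \right)} t = 3524 + 2^{2} \cdot 2025 = 3524 + 4 \cdot 2025 = 3524 + 8100 = 11624$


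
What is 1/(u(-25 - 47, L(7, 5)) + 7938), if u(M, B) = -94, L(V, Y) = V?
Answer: 1/7844 ≈ 0.00012749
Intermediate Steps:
1/(u(-25 - 47, L(7, 5)) + 7938) = 1/(-94 + 7938) = 1/7844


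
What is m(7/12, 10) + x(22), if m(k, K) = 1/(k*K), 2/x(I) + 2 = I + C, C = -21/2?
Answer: 254/665 ≈ 0.38195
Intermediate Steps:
C = -21/2 (C = -21*½ = -21/2 ≈ -10.500)
x(I) = 2/(-25/2 + I) (x(I) = 2/(-2 + (I - 21/2)) = 2/(-2 + (-21/2 + I)) = 2/(-25/2 + I))
m(k, K) = 1/(K*k)
m(7/12, 10) + x(22) = 1/(10*((7/12))) + 4/(-25 + 2*22) = 1/(10*((7*(1/12)))) + 4/(-25 + 44) = 1/(10*(7/12)) + 4/19 = (⅒)*(12/7) + 4*(1/19) = 6/35 + 4/19 = 254/665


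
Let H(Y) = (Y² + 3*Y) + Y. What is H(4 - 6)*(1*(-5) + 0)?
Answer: 20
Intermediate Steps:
H(Y) = Y² + 4*Y
H(4 - 6)*(1*(-5) + 0) = ((4 - 6)*(4 + (4 - 6)))*(1*(-5) + 0) = (-2*(4 - 2))*(-5 + 0) = -2*2*(-5) = -4*(-5) = 20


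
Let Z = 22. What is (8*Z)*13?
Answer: 2288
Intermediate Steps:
(8*Z)*13 = (8*22)*13 = 176*13 = 2288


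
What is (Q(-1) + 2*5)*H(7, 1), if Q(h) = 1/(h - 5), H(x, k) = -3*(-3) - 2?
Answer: 413/6 ≈ 68.833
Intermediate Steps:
H(x, k) = 7 (H(x, k) = 9 - 2 = 7)
Q(h) = 1/(-5 + h)
(Q(-1) + 2*5)*H(7, 1) = (1/(-5 - 1) + 2*5)*7 = (1/(-6) + 10)*7 = (-1/6 + 10)*7 = (59/6)*7 = 413/6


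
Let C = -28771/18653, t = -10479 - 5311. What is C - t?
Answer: 294502099/18653 ≈ 15788.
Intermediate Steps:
t = -15790
C = -28771/18653 (C = -28771*1/18653 = -28771/18653 ≈ -1.5424)
C - t = -28771/18653 - 1*(-15790) = -28771/18653 + 15790 = 294502099/18653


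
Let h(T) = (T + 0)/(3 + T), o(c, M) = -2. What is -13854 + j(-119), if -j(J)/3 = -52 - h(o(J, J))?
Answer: -13704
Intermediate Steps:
h(T) = T/(3 + T)
j(J) = 150 (j(J) = -3*(-52 - (-2)/(3 - 2)) = -3*(-52 - (-2)/1) = -3*(-52 - (-2)) = -3*(-52 - 1*(-2)) = -3*(-52 + 2) = -3*(-50) = 150)
-13854 + j(-119) = -13854 + 150 = -13704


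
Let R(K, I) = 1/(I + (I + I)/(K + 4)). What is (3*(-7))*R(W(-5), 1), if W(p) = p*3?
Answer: -77/3 ≈ -25.667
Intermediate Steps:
W(p) = 3*p
R(K, I) = 1/(I + 2*I/(4 + K)) (R(K, I) = 1/(I + (2*I)/(4 + K)) = 1/(I + 2*I/(4 + K)))
(3*(-7))*R(W(-5), 1) = (3*(-7))*((4 + 3*(-5))/(1*(6 + 3*(-5)))) = -21*(4 - 15)/(6 - 15) = -21*(-11)/(-9) = -21*(-1)*(-11)/9 = -21*11/9 = -77/3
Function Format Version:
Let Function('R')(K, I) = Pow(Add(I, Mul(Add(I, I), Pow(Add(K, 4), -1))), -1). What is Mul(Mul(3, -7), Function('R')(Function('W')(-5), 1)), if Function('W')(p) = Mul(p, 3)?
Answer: Rational(-77, 3) ≈ -25.667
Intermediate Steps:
Function('W')(p) = Mul(3, p)
Function('R')(K, I) = Pow(Add(I, Mul(2, I, Pow(Add(4, K), -1))), -1) (Function('R')(K, I) = Pow(Add(I, Mul(Mul(2, I), Pow(Add(4, K), -1))), -1) = Pow(Add(I, Mul(2, I, Pow(Add(4, K), -1))), -1))
Mul(Mul(3, -7), Function('R')(Function('W')(-5), 1)) = Mul(Mul(3, -7), Mul(Pow(1, -1), Pow(Add(6, Mul(3, -5)), -1), Add(4, Mul(3, -5)))) = Mul(-21, Mul(1, Pow(Add(6, -15), -1), Add(4, -15))) = Mul(-21, Mul(1, Pow(-9, -1), -11)) = Mul(-21, Mul(1, Rational(-1, 9), -11)) = Mul(-21, Rational(11, 9)) = Rational(-77, 3)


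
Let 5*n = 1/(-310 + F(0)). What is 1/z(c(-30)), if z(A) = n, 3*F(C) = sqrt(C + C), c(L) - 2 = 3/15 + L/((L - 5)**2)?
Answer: -1550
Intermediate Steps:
c(L) = 11/5 + L/(-5 + L)**2 (c(L) = 2 + (3/15 + L/((L - 5)**2)) = 2 + (3*(1/15) + L/((-5 + L)**2)) = 2 + (1/5 + L/(-5 + L)**2) = 11/5 + L/(-5 + L)**2)
F(C) = sqrt(2)*sqrt(C)/3 (F(C) = sqrt(C + C)/3 = sqrt(2*C)/3 = (sqrt(2)*sqrt(C))/3 = sqrt(2)*sqrt(C)/3)
n = -1/1550 (n = 1/(5*(-310 + sqrt(2)*sqrt(0)/3)) = 1/(5*(-310 + (1/3)*sqrt(2)*0)) = 1/(5*(-310 + 0)) = (1/5)/(-310) = (1/5)*(-1/310) = -1/1550 ≈ -0.00064516)
z(A) = -1/1550
1/z(c(-30)) = 1/(-1/1550) = -1550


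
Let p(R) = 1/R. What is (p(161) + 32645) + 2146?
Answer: 5601352/161 ≈ 34791.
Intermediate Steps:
(p(161) + 32645) + 2146 = (1/161 + 32645) + 2146 = 5255846/161 + 2146 = 5601352/161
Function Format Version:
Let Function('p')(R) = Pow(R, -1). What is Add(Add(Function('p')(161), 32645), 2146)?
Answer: Rational(5601352, 161) ≈ 34791.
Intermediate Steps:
Add(Add(Function('p')(161), 32645), 2146) = Add(Add(Pow(161, -1), 32645), 2146) = Add(Add(Rational(1, 161), 32645), 2146) = Add(Rational(5255846, 161), 2146) = Rational(5601352, 161)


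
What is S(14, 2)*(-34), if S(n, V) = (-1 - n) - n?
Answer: 986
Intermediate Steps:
S(n, V) = -1 - 2*n
S(14, 2)*(-34) = (-1 - 2*14)*(-34) = (-1 - 28)*(-34) = -29*(-34) = 986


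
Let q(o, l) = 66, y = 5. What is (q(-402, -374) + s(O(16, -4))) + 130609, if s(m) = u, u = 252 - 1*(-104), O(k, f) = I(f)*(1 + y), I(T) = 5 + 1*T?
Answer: 131031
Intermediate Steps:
I(T) = 5 + T
O(k, f) = 30 + 6*f (O(k, f) = (5 + f)*(1 + 5) = (5 + f)*6 = 30 + 6*f)
u = 356 (u = 252 + 104 = 356)
s(m) = 356
(q(-402, -374) + s(O(16, -4))) + 130609 = (66 + 356) + 130609 = 422 + 130609 = 131031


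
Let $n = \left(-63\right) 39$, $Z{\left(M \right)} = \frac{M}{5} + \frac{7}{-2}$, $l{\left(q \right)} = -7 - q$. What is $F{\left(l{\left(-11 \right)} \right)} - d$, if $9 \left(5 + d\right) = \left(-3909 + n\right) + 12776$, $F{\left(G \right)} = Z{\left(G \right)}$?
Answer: $- \frac{63893}{90} \approx -709.92$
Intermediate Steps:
$Z{\left(M \right)} = - \frac{7}{2} + \frac{M}{5}$ ($Z{\left(M \right)} = M \frac{1}{5} + 7 \left(- \frac{1}{2}\right) = \frac{M}{5} - \frac{7}{2} = - \frac{7}{2} + \frac{M}{5}$)
$F{\left(G \right)} = - \frac{7}{2} + \frac{G}{5}$
$n = -2457$
$d = \frac{6365}{9}$ ($d = -5 + \frac{\left(-3909 - 2457\right) + 12776}{9} = -5 + \frac{-6366 + 12776}{9} = -5 + \frac{1}{9} \cdot 6410 = -5 + \frac{6410}{9} = \frac{6365}{9} \approx 707.22$)
$F{\left(l{\left(-11 \right)} \right)} - d = \left(- \frac{7}{2} + \frac{-7 - -11}{5}\right) - \frac{6365}{9} = \left(- \frac{7}{2} + \frac{-7 + 11}{5}\right) - \frac{6365}{9} = \left(- \frac{7}{2} + \frac{1}{5} \cdot 4\right) - \frac{6365}{9} = \left(- \frac{7}{2} + \frac{4}{5}\right) - \frac{6365}{9} = - \frac{27}{10} - \frac{6365}{9} = - \frac{63893}{90}$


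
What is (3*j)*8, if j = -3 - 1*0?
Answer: -72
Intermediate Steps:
j = -3 (j = -3 + 0 = -3)
(3*j)*8 = (3*(-3))*8 = -9*8 = -72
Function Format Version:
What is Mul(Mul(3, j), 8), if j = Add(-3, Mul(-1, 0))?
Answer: -72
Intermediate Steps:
j = -3 (j = Add(-3, 0) = -3)
Mul(Mul(3, j), 8) = Mul(Mul(3, -3), 8) = Mul(-9, 8) = -72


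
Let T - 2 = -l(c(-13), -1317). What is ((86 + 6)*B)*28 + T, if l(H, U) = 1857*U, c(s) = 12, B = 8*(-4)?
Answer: 2363239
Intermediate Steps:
B = -32
T = 2445671 (T = 2 - 1857*(-1317) = 2 - 1*(-2445669) = 2 + 2445669 = 2445671)
((86 + 6)*B)*28 + T = ((86 + 6)*(-32))*28 + 2445671 = (92*(-32))*28 + 2445671 = -2944*28 + 2445671 = -82432 + 2445671 = 2363239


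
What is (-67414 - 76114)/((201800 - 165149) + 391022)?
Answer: -143528/427673 ≈ -0.33560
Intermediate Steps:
(-67414 - 76114)/((201800 - 165149) + 391022) = -143528/(36651 + 391022) = -143528/427673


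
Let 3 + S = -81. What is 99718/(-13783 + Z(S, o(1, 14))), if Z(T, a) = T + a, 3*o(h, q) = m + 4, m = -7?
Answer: -49859/6934 ≈ -7.1905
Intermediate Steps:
S = -84 (S = -3 - 81 = -84)
o(h, q) = -1 (o(h, q) = (-7 + 4)/3 = (1/3)*(-3) = -1)
99718/(-13783 + Z(S, o(1, 14))) = 99718/(-13783 + (-84 - 1)) = 99718/(-13783 - 85) = 99718/(-13868) = 99718*(-1/13868) = -49859/6934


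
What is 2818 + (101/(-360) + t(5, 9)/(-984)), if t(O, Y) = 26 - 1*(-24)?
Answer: 41588789/14760 ≈ 2817.7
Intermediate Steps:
t(O, Y) = 50 (t(O, Y) = 26 + 24 = 50)
2818 + (101/(-360) + t(5, 9)/(-984)) = 2818 + (101/(-360) + 50/(-984)) = 2818 + (101*(-1/360) + 50*(-1/984)) = 2818 + (-101/360 - 25/492) = 2818 - 4891/14760 = 41588789/14760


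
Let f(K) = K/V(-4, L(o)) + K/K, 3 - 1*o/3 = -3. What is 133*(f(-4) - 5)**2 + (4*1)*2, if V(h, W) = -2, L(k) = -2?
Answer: 540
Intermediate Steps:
o = 18 (o = 9 - 3*(-3) = 9 + 9 = 18)
f(K) = 1 - K/2 (f(K) = K/(-2) + K/K = K*(-1/2) + 1 = -K/2 + 1 = 1 - K/2)
133*(f(-4) - 5)**2 + (4*1)*2 = 133*((1 - 1/2*(-4)) - 5)**2 + (4*1)*2 = 133*((1 + 2) - 5)**2 + 4*2 = 133*(3 - 5)**2 + 8 = 133*(-2)**2 + 8 = 133*4 + 8 = 532 + 8 = 540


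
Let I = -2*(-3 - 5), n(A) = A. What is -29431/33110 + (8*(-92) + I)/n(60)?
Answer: -426751/33110 ≈ -12.889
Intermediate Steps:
I = 16 (I = -2*(-8) = 16)
-29431/33110 + (8*(-92) + I)/n(60) = -29431/33110 + (8*(-92) + 16)/60 = -29431*1/33110 + (-736 + 16)*(1/60) = -29431/33110 - 720*1/60 = -29431/33110 - 12 = -426751/33110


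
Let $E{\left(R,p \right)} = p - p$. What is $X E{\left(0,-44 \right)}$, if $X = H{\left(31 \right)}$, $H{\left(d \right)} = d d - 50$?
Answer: $0$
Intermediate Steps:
$H{\left(d \right)} = -50 + d^{2}$ ($H{\left(d \right)} = d^{2} - 50 = -50 + d^{2}$)
$X = 911$ ($X = -50 + 31^{2} = -50 + 961 = 911$)
$E{\left(R,p \right)} = 0$
$X E{\left(0,-44 \right)} = 911 \cdot 0 = 0$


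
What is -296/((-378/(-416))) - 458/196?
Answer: -868135/2646 ≈ -328.09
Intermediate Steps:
-296/((-378/(-416))) - 458/196 = -296/((-378*(-1/416))) - 458*1/196 = -296/189/208 - 229/98 = -296*208/189 - 229/98 = -61568/189 - 229/98 = -868135/2646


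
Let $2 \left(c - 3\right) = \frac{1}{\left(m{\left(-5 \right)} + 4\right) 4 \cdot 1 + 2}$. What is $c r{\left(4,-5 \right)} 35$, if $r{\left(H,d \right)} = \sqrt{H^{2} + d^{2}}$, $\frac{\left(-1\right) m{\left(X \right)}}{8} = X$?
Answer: $\frac{37415 \sqrt{41}}{356} \approx 672.96$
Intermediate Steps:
$m{\left(X \right)} = - 8 X$
$c = \frac{1069}{356}$ ($c = 3 + \frac{1}{2 \left(\left(\left(-8\right) \left(-5\right) + 4\right) 4 \cdot 1 + 2\right)} = 3 + \frac{1}{2 \left(\left(40 + 4\right) 4 \cdot 1 + 2\right)} = 3 + \frac{1}{2 \left(44 \cdot 4 \cdot 1 + 2\right)} = 3 + \frac{1}{2 \left(176 \cdot 1 + 2\right)} = 3 + \frac{1}{2 \left(176 + 2\right)} = 3 + \frac{1}{2 \cdot 178} = 3 + \frac{1}{2} \cdot \frac{1}{178} = 3 + \frac{1}{356} = \frac{1069}{356} \approx 3.0028$)
$c r{\left(4,-5 \right)} 35 = \frac{1069 \sqrt{4^{2} + \left(-5\right)^{2}}}{356} \cdot 35 = \frac{1069 \sqrt{16 + 25}}{356} \cdot 35 = \frac{1069 \sqrt{41}}{356} \cdot 35 = \frac{37415 \sqrt{41}}{356}$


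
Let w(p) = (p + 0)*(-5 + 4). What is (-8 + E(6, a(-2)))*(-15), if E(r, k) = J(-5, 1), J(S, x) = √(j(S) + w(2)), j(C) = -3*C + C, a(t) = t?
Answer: 120 - 30*√2 ≈ 77.574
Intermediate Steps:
j(C) = -2*C
w(p) = -p (w(p) = p*(-1) = -p)
J(S, x) = √(-2 - 2*S) (J(S, x) = √(-2*S - 1*2) = √(-2*S - 2) = √(-2 - 2*S))
E(r, k) = 2*√2 (E(r, k) = √(-2 - 2*(-5)) = √(-2 + 10) = √8 = 2*√2)
(-8 + E(6, a(-2)))*(-15) = (-8 + 2*√2)*(-15) = 120 - 30*√2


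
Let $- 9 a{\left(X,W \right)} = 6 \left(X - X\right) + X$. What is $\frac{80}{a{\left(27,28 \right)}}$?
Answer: $- \frac{80}{3} \approx -26.667$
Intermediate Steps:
$a{\left(X,W \right)} = - \frac{X}{9}$ ($a{\left(X,W \right)} = - \frac{6 \left(X - X\right) + X}{9} = - \frac{6 \cdot 0 + X}{9} = - \frac{0 + X}{9} = - \frac{X}{9}$)
$\frac{80}{a{\left(27,28 \right)}} = \frac{80}{\left(- \frac{1}{9}\right) 27} = \frac{80}{-3} = 80 \left(- \frac{1}{3}\right) = - \frac{80}{3}$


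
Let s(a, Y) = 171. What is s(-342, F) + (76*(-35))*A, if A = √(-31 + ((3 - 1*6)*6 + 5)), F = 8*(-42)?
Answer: 171 - 5320*I*√11 ≈ 171.0 - 17644.0*I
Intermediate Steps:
F = -336
A = 2*I*√11 (A = √(-31 + ((3 - 6)*6 + 5)) = √(-31 + (-3*6 + 5)) = √(-31 + (-18 + 5)) = √(-31 - 13) = √(-44) = 2*I*√11 ≈ 6.6332*I)
s(-342, F) + (76*(-35))*A = 171 + (76*(-35))*(2*I*√11) = 171 - 5320*I*√11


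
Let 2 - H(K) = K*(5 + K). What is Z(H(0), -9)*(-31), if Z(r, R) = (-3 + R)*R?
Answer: -3348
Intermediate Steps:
H(K) = 2 - K*(5 + K)
Z(r, R) = R*(-3 + R)
Z(H(0), -9)*(-31) = -9*(-3 - 9)*(-31) = -9*(-12)*(-31) = 108*(-31) = -3348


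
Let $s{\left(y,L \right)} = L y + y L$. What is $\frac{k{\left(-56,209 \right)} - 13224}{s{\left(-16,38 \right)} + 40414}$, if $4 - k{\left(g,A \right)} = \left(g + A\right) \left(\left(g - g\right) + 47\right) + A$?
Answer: $- \frac{10310}{19599} \approx -0.52605$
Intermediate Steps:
$s{\left(y,L \right)} = 2 L y$ ($s{\left(y,L \right)} = L y + L y = 2 L y$)
$k{\left(g,A \right)} = 4 - 48 A - 47 g$ ($k{\left(g,A \right)} = 4 - \left(\left(g + A\right) \left(\left(g - g\right) + 47\right) + A\right) = 4 - \left(\left(A + g\right) \left(0 + 47\right) + A\right) = 4 - \left(\left(A + g\right) 47 + A\right) = 4 - \left(\left(47 A + 47 g\right) + A\right) = 4 - \left(47 g + 48 A\right) = 4 - 48 A - 47 g$)
$\frac{k{\left(-56,209 \right)} - 13224}{s{\left(-16,38 \right)} + 40414} = \frac{\left(4 - 10032 - -2632\right) - 13224}{2 \cdot 38 \left(-16\right) + 40414} = \frac{\left(4 - 10032 + 2632\right) - 13224}{-1216 + 40414} = \frac{-7396 - 13224}{39198} = \left(-20620\right) \frac{1}{39198} = - \frac{10310}{19599}$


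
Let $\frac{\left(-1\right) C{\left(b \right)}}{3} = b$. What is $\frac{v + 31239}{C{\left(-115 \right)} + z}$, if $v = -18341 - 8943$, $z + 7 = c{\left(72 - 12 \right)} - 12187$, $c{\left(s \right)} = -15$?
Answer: $- \frac{3955}{11864} \approx -0.33336$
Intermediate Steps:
$C{\left(b \right)} = - 3 b$
$z = -12209$ ($z = -7 - 12202 = -12209$)
$v = -27284$
$\frac{v + 31239}{C{\left(-115 \right)} + z} = \frac{-27284 + 31239}{\left(-3\right) \left(-115\right) - 12209} = \frac{3955}{345 - 12209} = \frac{3955}{-11864} = 3955 \left(- \frac{1}{11864}\right) = - \frac{3955}{11864}$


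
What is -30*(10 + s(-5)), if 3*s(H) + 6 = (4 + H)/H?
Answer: -242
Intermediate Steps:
s(H) = -2 + (4 + H)/(3*H) (s(H) = -2 + ((4 + H)/H)/3 = -2 + (4 + H)/(3*H))
-30*(10 + s(-5)) = -30*(10 + (1/3)*(4 - 5*(-5))/(-5)) = -30*(10 + (1/3)*(-1/5)*(4 + 25)) = -30*(10 + (1/3)*(-1/5)*29) = -30*(10 - 29/15) = -30*121/15 = -242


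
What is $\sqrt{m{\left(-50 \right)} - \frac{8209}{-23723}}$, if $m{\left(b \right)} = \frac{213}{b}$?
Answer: $\frac{i \sqrt{220270379854}}{237230} \approx 1.9784 i$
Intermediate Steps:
$\sqrt{m{\left(-50 \right)} - \frac{8209}{-23723}} = \sqrt{\frac{213}{-50} - \frac{8209}{-23723}} = \sqrt{213 \left(- \frac{1}{50}\right) - - \frac{8209}{23723}} = \sqrt{- \frac{213}{50} + \frac{8209}{23723}} = \sqrt{- \frac{4642549}{1186150}} = \frac{i \sqrt{220270379854}}{237230}$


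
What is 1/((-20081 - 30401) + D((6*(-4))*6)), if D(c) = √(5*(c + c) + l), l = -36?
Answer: -25241/1274216900 - 3*I*√41/1274216900 ≈ -1.9809e-5 - 1.5075e-8*I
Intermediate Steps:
D(c) = √(-36 + 10*c) (D(c) = √(5*(c + c) - 36) = √(5*(2*c) - 36) = √(10*c - 36) = √(-36 + 10*c))
1/((-20081 - 30401) + D((6*(-4))*6)) = 1/((-20081 - 30401) + √(-36 + 10*((6*(-4))*6))) = 1/(-50482 + √(-36 + 10*(-24*6))) = 1/(-50482 + √(-36 + 10*(-144))) = 1/(-50482 + √(-36 - 1440)) = 1/(-50482 + √(-1476)) = 1/(-50482 + 6*I*√41)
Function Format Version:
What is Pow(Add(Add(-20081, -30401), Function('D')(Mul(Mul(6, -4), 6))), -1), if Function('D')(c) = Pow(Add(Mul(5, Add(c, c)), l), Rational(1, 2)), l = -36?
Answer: Add(Rational(-25241, 1274216900), Mul(Rational(-3, 1274216900), I, Pow(41, Rational(1, 2)))) ≈ Add(-1.9809e-5, Mul(-1.5075e-8, I))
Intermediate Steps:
Function('D')(c) = Pow(Add(-36, Mul(10, c)), Rational(1, 2)) (Function('D')(c) = Pow(Add(Mul(5, Add(c, c)), -36), Rational(1, 2)) = Pow(Add(Mul(5, Mul(2, c)), -36), Rational(1, 2)) = Pow(Add(Mul(10, c), -36), Rational(1, 2)) = Pow(Add(-36, Mul(10, c)), Rational(1, 2)))
Pow(Add(Add(-20081, -30401), Function('D')(Mul(Mul(6, -4), 6))), -1) = Pow(Add(Add(-20081, -30401), Pow(Add(-36, Mul(10, Mul(Mul(6, -4), 6))), Rational(1, 2))), -1) = Pow(Add(-50482, Pow(Add(-36, Mul(10, Mul(-24, 6))), Rational(1, 2))), -1) = Pow(Add(-50482, Pow(Add(-36, Mul(10, -144)), Rational(1, 2))), -1) = Pow(Add(-50482, Pow(Add(-36, -1440), Rational(1, 2))), -1) = Pow(Add(-50482, Pow(-1476, Rational(1, 2))), -1) = Pow(Add(-50482, Mul(6, I, Pow(41, Rational(1, 2)))), -1)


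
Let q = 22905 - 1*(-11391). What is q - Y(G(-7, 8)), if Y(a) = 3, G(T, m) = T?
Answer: 34293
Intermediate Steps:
q = 34296 (q = 22905 + 11391 = 34296)
q - Y(G(-7, 8)) = 34296 - 1*3 = 34296 - 3 = 34293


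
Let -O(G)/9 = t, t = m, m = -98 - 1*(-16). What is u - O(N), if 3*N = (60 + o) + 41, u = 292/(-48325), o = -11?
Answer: -35664142/48325 ≈ -738.01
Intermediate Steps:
m = -82 (m = -98 + 16 = -82)
t = -82
u = -292/48325 (u = 292*(-1/48325) = -292/48325 ≈ -0.0060424)
N = 30 (N = ((60 - 11) + 41)/3 = (49 + 41)/3 = (⅓)*90 = 30)
O(G) = 738 (O(G) = -9*(-82) = 738)
u - O(N) = -292/48325 - 1*738 = -292/48325 - 738 = -35664142/48325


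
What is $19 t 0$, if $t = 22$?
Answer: $0$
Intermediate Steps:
$19 t 0 = 19 \cdot 22 \cdot 0 = 418 \cdot 0 = 0$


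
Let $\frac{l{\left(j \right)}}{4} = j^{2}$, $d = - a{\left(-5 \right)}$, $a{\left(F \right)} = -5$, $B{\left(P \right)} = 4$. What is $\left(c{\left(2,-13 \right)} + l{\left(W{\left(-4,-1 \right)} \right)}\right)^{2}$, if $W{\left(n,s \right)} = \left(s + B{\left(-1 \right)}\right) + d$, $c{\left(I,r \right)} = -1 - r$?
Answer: $71824$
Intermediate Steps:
$d = 5$ ($d = \left(-1\right) \left(-5\right) = 5$)
$W{\left(n,s \right)} = 9 + s$ ($W{\left(n,s \right)} = \left(s + 4\right) + 5 = \left(4 + s\right) + 5 = 9 + s$)
$l{\left(j \right)} = 4 j^{2}$
$\left(c{\left(2,-13 \right)} + l{\left(W{\left(-4,-1 \right)} \right)}\right)^{2} = \left(\left(-1 - -13\right) + 4 \left(9 - 1\right)^{2}\right)^{2} = \left(\left(-1 + 13\right) + 4 \cdot 8^{2}\right)^{2} = \left(12 + 4 \cdot 64\right)^{2} = \left(12 + 256\right)^{2} = 268^{2} = 71824$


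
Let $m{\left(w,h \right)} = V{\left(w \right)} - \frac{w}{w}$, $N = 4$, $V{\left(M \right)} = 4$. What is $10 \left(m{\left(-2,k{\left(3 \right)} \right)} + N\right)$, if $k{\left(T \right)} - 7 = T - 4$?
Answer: $70$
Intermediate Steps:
$k{\left(T \right)} = 3 + T$ ($k{\left(T \right)} = 7 + \left(T - 4\right) = 7 + \left(-4 + T\right) = 3 + T$)
$m{\left(w,h \right)} = 3$ ($m{\left(w,h \right)} = 4 - \frac{w}{w} = 4 - 1 = 3$)
$10 \left(m{\left(-2,k{\left(3 \right)} \right)} + N\right) = 10 \left(3 + 4\right) = 10 \cdot 7 = 70$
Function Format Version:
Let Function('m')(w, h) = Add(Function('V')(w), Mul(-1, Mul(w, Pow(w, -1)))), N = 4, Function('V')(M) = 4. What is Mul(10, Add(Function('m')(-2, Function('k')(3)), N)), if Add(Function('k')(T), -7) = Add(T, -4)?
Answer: 70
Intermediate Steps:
Function('k')(T) = Add(3, T) (Function('k')(T) = Add(7, Add(T, -4)) = Add(7, Add(-4, T)) = Add(3, T))
Function('m')(w, h) = 3 (Function('m')(w, h) = Add(4, Mul(-1, Mul(w, Pow(w, -1)))) = Add(4, Mul(-1, 1)) = Add(4, -1) = 3)
Mul(10, Add(Function('m')(-2, Function('k')(3)), N)) = Mul(10, Add(3, 4)) = Mul(10, 7) = 70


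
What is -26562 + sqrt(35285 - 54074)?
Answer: -26562 + I*sqrt(18789) ≈ -26562.0 + 137.07*I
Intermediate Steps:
-26562 + sqrt(35285 - 54074) = -26562 + sqrt(-18789) = -26562 + I*sqrt(18789)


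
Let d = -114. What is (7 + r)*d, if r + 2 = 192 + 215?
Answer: -46968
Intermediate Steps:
r = 405 (r = -2 + (192 + 215) = -2 + 407 = 405)
(7 + r)*d = (7 + 405)*(-114) = 412*(-114) = -46968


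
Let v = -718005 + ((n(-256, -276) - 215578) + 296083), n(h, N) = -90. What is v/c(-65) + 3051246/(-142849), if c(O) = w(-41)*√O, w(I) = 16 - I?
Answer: -3051246/142849 + 42506*I*√65/247 ≈ -21.36 + 1387.4*I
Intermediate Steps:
c(O) = 57*√O (c(O) = (16 - 1*(-41))*√O = (16 + 41)*√O = 57*√O)
v = -637590 (v = -718005 + ((-90 - 215578) + 296083) = -718005 + (-215668 + 296083) = -718005 + 80415 = -637590)
v/c(-65) + 3051246/(-142849) = -637590*(-I*√65/3705) + 3051246/(-142849) = -637590*(-I*√65/3705) + 3051246*(-1/142849) = -637590*(-I*√65/3705) - 3051246/142849 = -(-42506)*I*√65/247 - 3051246/142849 = 42506*I*√65/247 - 3051246/142849 = -3051246/142849 + 42506*I*√65/247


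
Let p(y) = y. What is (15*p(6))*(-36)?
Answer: -3240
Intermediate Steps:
(15*p(6))*(-36) = (15*6)*(-36) = 90*(-36) = -3240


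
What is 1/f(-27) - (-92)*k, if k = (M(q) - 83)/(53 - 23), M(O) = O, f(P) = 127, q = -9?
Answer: -537449/1905 ≈ -282.13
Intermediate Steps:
k = -46/15 (k = (-9 - 83)/(53 - 23) = -92/30 = -92*1/30 = -46/15 ≈ -3.0667)
1/f(-27) - (-92)*k = 1/127 - (-92)*(-46)/15 = 1/127 - 1*4232/15 = 1/127 - 4232/15 = -537449/1905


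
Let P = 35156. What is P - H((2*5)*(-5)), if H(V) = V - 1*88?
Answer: 35294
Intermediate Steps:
H(V) = -88 + V (H(V) = V - 88 = -88 + V)
P - H((2*5)*(-5)) = 35156 - (-88 + (2*5)*(-5)) = 35156 - (-88 + 10*(-5)) = 35156 - (-88 - 50) = 35156 - 1*(-138) = 35156 + 138 = 35294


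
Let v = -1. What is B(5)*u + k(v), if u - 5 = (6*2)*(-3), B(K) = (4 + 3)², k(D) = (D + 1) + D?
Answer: -1520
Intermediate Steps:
k(D) = 1 + 2*D (k(D) = (1 + D) + D = 1 + 2*D)
B(K) = 49 (B(K) = 7² = 49)
u = -31 (u = 5 + (6*2)*(-3) = 5 + 12*(-3) = 5 - 36 = -31)
B(5)*u + k(v) = 49*(-31) + (1 + 2*(-1)) = -1519 + (1 - 2) = -1519 - 1 = -1520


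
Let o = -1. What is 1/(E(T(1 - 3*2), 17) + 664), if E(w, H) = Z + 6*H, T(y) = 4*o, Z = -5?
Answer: 1/761 ≈ 0.0013141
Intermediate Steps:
T(y) = -4 (T(y) = 4*(-1) = -4)
E(w, H) = -5 + 6*H
1/(E(T(1 - 3*2), 17) + 664) = 1/((-5 + 6*17) + 664) = 1/((-5 + 102) + 664) = 1/(97 + 664) = 1/761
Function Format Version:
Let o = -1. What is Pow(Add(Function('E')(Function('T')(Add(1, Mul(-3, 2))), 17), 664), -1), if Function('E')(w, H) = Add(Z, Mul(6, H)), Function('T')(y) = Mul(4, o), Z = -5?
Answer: Rational(1, 761) ≈ 0.0013141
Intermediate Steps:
Function('T')(y) = -4 (Function('T')(y) = Mul(4, -1) = -4)
Function('E')(w, H) = Add(-5, Mul(6, H))
Pow(Add(Function('E')(Function('T')(Add(1, Mul(-3, 2))), 17), 664), -1) = Pow(Add(Add(-5, Mul(6, 17)), 664), -1) = Pow(Add(Add(-5, 102), 664), -1) = Pow(Add(97, 664), -1) = Pow(761, -1) = Rational(1, 761)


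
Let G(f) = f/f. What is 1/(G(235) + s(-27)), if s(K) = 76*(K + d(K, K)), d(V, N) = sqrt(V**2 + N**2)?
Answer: 2051/4214807 + 2052*sqrt(2)/4214807 ≈ 0.0011751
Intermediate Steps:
G(f) = 1
d(V, N) = sqrt(N**2 + V**2)
s(K) = 76*K + 76*sqrt(2)*sqrt(K**2) (s(K) = 76*(K + sqrt(K**2 + K**2)) = 76*(K + sqrt(2*K**2)) = 76*(K + sqrt(2)*sqrt(K**2)) = 76*K + 76*sqrt(2)*sqrt(K**2))
1/(G(235) + s(-27)) = 1/(1 + (76*(-27) + 76*sqrt(2)*sqrt((-27)**2))) = 1/(1 + (-2052 + 76*sqrt(2)*sqrt(729))) = 1/(1 + (-2052 + 76*sqrt(2)*27)) = 1/(1 + (-2052 + 2052*sqrt(2))) = 1/(-2051 + 2052*sqrt(2))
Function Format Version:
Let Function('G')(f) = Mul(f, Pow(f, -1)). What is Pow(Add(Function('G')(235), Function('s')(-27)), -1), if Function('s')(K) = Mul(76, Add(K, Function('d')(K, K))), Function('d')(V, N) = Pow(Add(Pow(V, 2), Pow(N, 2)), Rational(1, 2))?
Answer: Add(Rational(2051, 4214807), Mul(Rational(2052, 4214807), Pow(2, Rational(1, 2)))) ≈ 0.0011751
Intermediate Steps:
Function('G')(f) = 1
Function('d')(V, N) = Pow(Add(Pow(N, 2), Pow(V, 2)), Rational(1, 2))
Function('s')(K) = Add(Mul(76, K), Mul(76, Pow(2, Rational(1, 2)), Pow(Pow(K, 2), Rational(1, 2)))) (Function('s')(K) = Mul(76, Add(K, Pow(Add(Pow(K, 2), Pow(K, 2)), Rational(1, 2)))) = Mul(76, Add(K, Pow(Mul(2, Pow(K, 2)), Rational(1, 2)))) = Mul(76, Add(K, Mul(Pow(2, Rational(1, 2)), Pow(Pow(K, 2), Rational(1, 2))))) = Add(Mul(76, K), Mul(76, Pow(2, Rational(1, 2)), Pow(Pow(K, 2), Rational(1, 2)))))
Pow(Add(Function('G')(235), Function('s')(-27)), -1) = Pow(Add(1, Add(Mul(76, -27), Mul(76, Pow(2, Rational(1, 2)), Pow(Pow(-27, 2), Rational(1, 2))))), -1) = Pow(Add(1, Add(-2052, Mul(76, Pow(2, Rational(1, 2)), Pow(729, Rational(1, 2))))), -1) = Pow(Add(1, Add(-2052, Mul(76, Pow(2, Rational(1, 2)), 27))), -1) = Pow(Add(1, Add(-2052, Mul(2052, Pow(2, Rational(1, 2))))), -1) = Pow(Add(-2051, Mul(2052, Pow(2, Rational(1, 2)))), -1)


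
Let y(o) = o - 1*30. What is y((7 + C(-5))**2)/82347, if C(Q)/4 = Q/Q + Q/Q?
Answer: 65/27449 ≈ 0.0023680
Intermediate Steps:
C(Q) = 8 (C(Q) = 4*(Q/Q + Q/Q) = 4*(1 + 1) = 4*2 = 8)
y(o) = -30 + o (y(o) = o - 30 = -30 + o)
y((7 + C(-5))**2)/82347 = (-30 + (7 + 8)**2)/82347 = (-30 + 15**2)*(1/82347) = (-30 + 225)*(1/82347) = 195*(1/82347) = 65/27449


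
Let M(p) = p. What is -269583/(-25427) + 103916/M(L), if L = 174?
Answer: 1344589787/2212149 ≈ 607.82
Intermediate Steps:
-269583/(-25427) + 103916/M(L) = -269583/(-25427) + 103916/174 = -269583*(-1/25427) + 103916*(1/174) = 269583/25427 + 51958/87 = 1344589787/2212149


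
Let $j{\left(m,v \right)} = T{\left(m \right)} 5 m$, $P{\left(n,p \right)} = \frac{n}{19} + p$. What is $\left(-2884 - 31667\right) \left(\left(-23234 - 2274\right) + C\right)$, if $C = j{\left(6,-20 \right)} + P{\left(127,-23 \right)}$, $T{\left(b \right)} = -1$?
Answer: $\frac{16775616132}{19} \approx 8.8293 \cdot 10^{8}$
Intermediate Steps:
$P{\left(n,p \right)} = p + \frac{n}{19}$ ($P{\left(n,p \right)} = n \frac{1}{19} + p = \frac{n}{19} + p = p + \frac{n}{19}$)
$j{\left(m,v \right)} = - 5 m$ ($j{\left(m,v \right)} = \left(-1\right) 5 m = - 5 m$)
$C = - \frac{880}{19}$ ($C = \left(-5\right) 6 + \left(-23 + \frac{1}{19} \cdot 127\right) = -30 + \left(-23 + \frac{127}{19}\right) = -30 - \frac{310}{19} = - \frac{880}{19} \approx -46.316$)
$\left(-2884 - 31667\right) \left(\left(-23234 - 2274\right) + C\right) = \left(-2884 - 31667\right) \left(\left(-23234 - 2274\right) - \frac{880}{19}\right) = - 34551 \left(-25508 - \frac{880}{19}\right) = \left(-34551\right) \left(- \frac{485532}{19}\right) = \frac{16775616132}{19}$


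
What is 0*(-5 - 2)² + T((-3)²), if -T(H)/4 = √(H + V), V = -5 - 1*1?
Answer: -4*√3 ≈ -6.9282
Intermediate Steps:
V = -6 (V = -5 - 1 = -6)
T(H) = -4*√(-6 + H) (T(H) = -4*√(H - 6) = -4*√(-6 + H))
0*(-5 - 2)² + T((-3)²) = 0*(-5 - 2)² - 4*√(-6 + (-3)²) = 0*(-7)² - 4*√(-6 + 9) = 0*49 - 4*√3 = 0 - 4*√3 = -4*√3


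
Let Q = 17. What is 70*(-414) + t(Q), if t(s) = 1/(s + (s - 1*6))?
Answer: -811439/28 ≈ -28980.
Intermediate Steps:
t(s) = 1/(-6 + 2*s) (t(s) = 1/(s + (s - 6)) = 1/(s + (-6 + s)) = 1/(-6 + 2*s))
70*(-414) + t(Q) = 70*(-414) + 1/(2*(-3 + 17)) = -28980 + (½)/14 = -28980 + (½)*(1/14) = -28980 + 1/28 = -811439/28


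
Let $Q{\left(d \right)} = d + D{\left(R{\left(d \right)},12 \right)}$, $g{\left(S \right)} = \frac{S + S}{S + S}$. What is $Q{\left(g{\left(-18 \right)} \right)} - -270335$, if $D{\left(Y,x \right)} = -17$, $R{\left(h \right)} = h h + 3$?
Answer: $270319$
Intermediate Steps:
$R{\left(h \right)} = 3 + h^{2}$ ($R{\left(h \right)} = h^{2} + 3 = 3 + h^{2}$)
$g{\left(S \right)} = 1$ ($g{\left(S \right)} = \frac{2 S}{2 S} = 2 S \frac{1}{2 S} = 1$)
$Q{\left(d \right)} = -17 + d$ ($Q{\left(d \right)} = d - 17 = -17 + d$)
$Q{\left(g{\left(-18 \right)} \right)} - -270335 = \left(-17 + 1\right) - -270335 = -16 + 270335 = 270319$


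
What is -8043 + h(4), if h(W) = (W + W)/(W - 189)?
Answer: -1487963/185 ≈ -8043.0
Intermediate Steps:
h(W) = 2*W/(-189 + W) (h(W) = (2*W)/(-189 + W) = 2*W/(-189 + W))
-8043 + h(4) = -8043 + 2*4/(-189 + 4) = -8043 + 2*4/(-185) = -8043 + 2*4*(-1/185) = -8043 - 8/185 = -1487963/185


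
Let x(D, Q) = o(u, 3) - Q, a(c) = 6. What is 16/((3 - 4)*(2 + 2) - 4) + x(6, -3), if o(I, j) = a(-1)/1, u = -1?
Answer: 7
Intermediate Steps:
o(I, j) = 6 (o(I, j) = 6/1 = 6*1 = 6)
x(D, Q) = 6 - Q
16/((3 - 4)*(2 + 2) - 4) + x(6, -3) = 16/((3 - 4)*(2 + 2) - 4) + (6 - 1*(-3)) = 16/(-1*4 - 4) + (6 + 3) = 16/(-4 - 4) + 9 = 16/(-8) + 9 = -⅛*16 + 9 = -2 + 9 = 7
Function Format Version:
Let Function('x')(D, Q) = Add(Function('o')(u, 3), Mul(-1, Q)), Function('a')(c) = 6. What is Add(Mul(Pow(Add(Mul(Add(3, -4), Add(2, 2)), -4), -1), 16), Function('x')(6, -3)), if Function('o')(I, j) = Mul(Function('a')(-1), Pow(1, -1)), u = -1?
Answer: 7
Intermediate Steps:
Function('o')(I, j) = 6 (Function('o')(I, j) = Mul(6, Pow(1, -1)) = Mul(6, 1) = 6)
Function('x')(D, Q) = Add(6, Mul(-1, Q))
Add(Mul(Pow(Add(Mul(Add(3, -4), Add(2, 2)), -4), -1), 16), Function('x')(6, -3)) = Add(Mul(Pow(Add(Mul(Add(3, -4), Add(2, 2)), -4), -1), 16), Add(6, Mul(-1, -3))) = Add(Mul(Pow(Add(Mul(-1, 4), -4), -1), 16), Add(6, 3)) = Add(Mul(Pow(Add(-4, -4), -1), 16), 9) = Add(Mul(Pow(-8, -1), 16), 9) = Add(Mul(Rational(-1, 8), 16), 9) = Add(-2, 9) = 7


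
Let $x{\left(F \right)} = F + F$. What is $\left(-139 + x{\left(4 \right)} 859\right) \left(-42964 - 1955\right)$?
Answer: $-302439627$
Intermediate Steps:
$x{\left(F \right)} = 2 F$
$\left(-139 + x{\left(4 \right)} 859\right) \left(-42964 - 1955\right) = \left(-139 + 2 \cdot 4 \cdot 859\right) \left(-42964 - 1955\right) = \left(-139 + 8 \cdot 859\right) \left(-44919\right) = \left(-139 + 6872\right) \left(-44919\right) = 6733 \left(-44919\right) = -302439627$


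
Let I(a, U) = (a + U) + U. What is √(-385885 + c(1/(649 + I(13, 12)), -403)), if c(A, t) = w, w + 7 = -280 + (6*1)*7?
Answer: I*√386130 ≈ 621.39*I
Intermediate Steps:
I(a, U) = a + 2*U (I(a, U) = (U + a) + U = a + 2*U)
w = -245 (w = -7 + (-280 + (6*1)*7) = -7 + (-280 + 6*7) = -7 + (-280 + 42) = -7 - 238 = -245)
c(A, t) = -245
√(-385885 + c(1/(649 + I(13, 12)), -403)) = √(-385885 - 245) = √(-386130) = I*√386130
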